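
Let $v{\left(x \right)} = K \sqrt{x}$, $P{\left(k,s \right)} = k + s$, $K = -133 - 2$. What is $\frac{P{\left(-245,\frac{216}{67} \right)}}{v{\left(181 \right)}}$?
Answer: $\frac{16199 \sqrt{181}}{1637145} \approx 0.13312$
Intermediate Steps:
$K = -135$ ($K = -133 - 2 = -135$)
$v{\left(x \right)} = - 135 \sqrt{x}$
$\frac{P{\left(-245,\frac{216}{67} \right)}}{v{\left(181 \right)}} = \frac{-245 + \frac{216}{67}}{\left(-135\right) \sqrt{181}} = \left(-245 + 216 \cdot \frac{1}{67}\right) \left(- \frac{\sqrt{181}}{24435}\right) = \left(-245 + \frac{216}{67}\right) \left(- \frac{\sqrt{181}}{24435}\right) = - \frac{16199 \left(- \frac{\sqrt{181}}{24435}\right)}{67} = \frac{16199 \sqrt{181}}{1637145}$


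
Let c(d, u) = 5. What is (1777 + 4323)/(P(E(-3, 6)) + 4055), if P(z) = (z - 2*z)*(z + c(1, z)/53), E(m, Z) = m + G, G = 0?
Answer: 323300/214453 ≈ 1.5076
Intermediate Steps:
E(m, Z) = m (E(m, Z) = m + 0 = m)
P(z) = -z*(5/53 + z) (P(z) = (z - 2*z)*(z + 5/53) = (-z)*(z + 5*(1/53)) = (-z)*(z + 5/53) = (-z)*(5/53 + z) = -z*(5/53 + z))
(1777 + 4323)/(P(E(-3, 6)) + 4055) = (1777 + 4323)/(-1/53*(-3)*(5 + 53*(-3)) + 4055) = 6100/(-1/53*(-3)*(5 - 159) + 4055) = 6100/(-1/53*(-3)*(-154) + 4055) = 6100/(-462/53 + 4055) = 6100/(214453/53) = 6100*(53/214453) = 323300/214453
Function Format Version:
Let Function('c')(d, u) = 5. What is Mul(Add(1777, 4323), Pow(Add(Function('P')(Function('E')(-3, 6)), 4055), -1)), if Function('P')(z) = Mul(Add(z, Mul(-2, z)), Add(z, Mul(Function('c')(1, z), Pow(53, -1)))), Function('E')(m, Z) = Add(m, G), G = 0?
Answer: Rational(323300, 214453) ≈ 1.5076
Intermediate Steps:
Function('E')(m, Z) = m (Function('E')(m, Z) = Add(m, 0) = m)
Function('P')(z) = Mul(-1, z, Add(Rational(5, 53), z)) (Function('P')(z) = Mul(Add(z, Mul(-2, z)), Add(z, Mul(5, Pow(53, -1)))) = Mul(Mul(-1, z), Add(z, Mul(5, Rational(1, 53)))) = Mul(Mul(-1, z), Add(z, Rational(5, 53))) = Mul(Mul(-1, z), Add(Rational(5, 53), z)) = Mul(-1, z, Add(Rational(5, 53), z)))
Mul(Add(1777, 4323), Pow(Add(Function('P')(Function('E')(-3, 6)), 4055), -1)) = Mul(Add(1777, 4323), Pow(Add(Mul(Rational(-1, 53), -3, Add(5, Mul(53, -3))), 4055), -1)) = Mul(6100, Pow(Add(Mul(Rational(-1, 53), -3, Add(5, -159)), 4055), -1)) = Mul(6100, Pow(Add(Mul(Rational(-1, 53), -3, -154), 4055), -1)) = Mul(6100, Pow(Add(Rational(-462, 53), 4055), -1)) = Mul(6100, Pow(Rational(214453, 53), -1)) = Mul(6100, Rational(53, 214453)) = Rational(323300, 214453)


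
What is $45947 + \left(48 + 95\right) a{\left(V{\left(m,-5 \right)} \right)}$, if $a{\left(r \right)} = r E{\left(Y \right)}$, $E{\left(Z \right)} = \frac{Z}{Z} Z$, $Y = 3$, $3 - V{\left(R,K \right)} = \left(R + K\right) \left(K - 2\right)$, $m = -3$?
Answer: $23210$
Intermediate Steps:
$V{\left(R,K \right)} = 3 - \left(-2 + K\right) \left(K + R\right)$ ($V{\left(R,K \right)} = 3 - \left(R + K\right) \left(K - 2\right) = 3 - \left(K + R\right) \left(-2 + K\right) = 3 - \left(-2 + K\right) \left(K + R\right)$)
$E{\left(Z \right)} = Z$ ($E{\left(Z \right)} = 1 Z = Z$)
$a{\left(r \right)} = 3 r$ ($a{\left(r \right)} = r 3 = 3 r$)
$45947 + \left(48 + 95\right) a{\left(V{\left(m,-5 \right)} \right)} = 45947 + \left(48 + 95\right) 3 \left(3 - \left(-5\right)^{2} + 2 \left(-5\right) + 2 \left(-3\right) - \left(-5\right) \left(-3\right)\right) = 45947 + 143 \cdot 3 \left(3 - 25 - 10 - 6 - 15\right) = 45947 + 143 \cdot 3 \left(-53\right) = 45947 + 143 \left(-159\right) = 45947 - 22737 = 23210$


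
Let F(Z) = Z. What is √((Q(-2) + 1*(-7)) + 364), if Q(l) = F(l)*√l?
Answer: √(357 - 2*I*√2) ≈ 18.895 - 0.07485*I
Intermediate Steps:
Q(l) = l^(3/2) (Q(l) = l*√l = l^(3/2))
√((Q(-2) + 1*(-7)) + 364) = √(((-2)^(3/2) + 1*(-7)) + 364) = √((-2*I*√2 - 7) + 364) = √((-7 - 2*I*√2) + 364) = √(357 - 2*I*√2)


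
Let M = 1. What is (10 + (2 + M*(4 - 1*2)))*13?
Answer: 182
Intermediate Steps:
(10 + (2 + M*(4 - 1*2)))*13 = (10 + (2 + 1*(4 - 1*2)))*13 = (10 + (2 + 1*(4 - 2)))*13 = (10 + (2 + 1*2))*13 = (10 + (2 + 2))*13 = (10 + 4)*13 = 14*13 = 182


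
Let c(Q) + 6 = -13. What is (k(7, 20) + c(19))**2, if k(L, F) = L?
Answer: 144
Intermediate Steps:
c(Q) = -19 (c(Q) = -6 - 13 = -19)
(k(7, 20) + c(19))**2 = (7 - 19)**2 = (-12)**2 = 144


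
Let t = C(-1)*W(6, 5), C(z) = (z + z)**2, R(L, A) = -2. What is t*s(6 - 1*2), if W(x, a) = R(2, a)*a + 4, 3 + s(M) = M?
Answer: -24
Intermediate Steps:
s(M) = -3 + M
C(z) = 4*z**2 (C(z) = (2*z)**2 = 4*z**2)
W(x, a) = 4 - 2*a (W(x, a) = -2*a + 4 = 4 - 2*a)
t = -24 (t = (4*(-1)**2)*(4 - 2*5) = (4*1)*(4 - 10) = 4*(-6) = -24)
t*s(6 - 1*2) = -24*(-3 + (6 - 1*2)) = -24*(-3 + (6 - 2)) = -24*(-3 + 4) = -24*1 = -24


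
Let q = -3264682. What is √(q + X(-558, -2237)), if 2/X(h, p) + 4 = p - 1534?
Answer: 6*I*√51693065482/755 ≈ 1806.8*I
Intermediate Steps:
X(h, p) = 2/(-1538 + p) (X(h, p) = 2/(-4 + (p - 1534)) = 2/(-4 + (-1534 + p)) = 2/(-1538 + p))
√(q + X(-558, -2237)) = √(-3264682 + 2/(-1538 - 2237)) = √(-3264682 + 2/(-3775)) = √(-3264682 + 2*(-1/3775)) = √(-3264682 - 2/3775) = √(-12324174552/3775) = 6*I*√51693065482/755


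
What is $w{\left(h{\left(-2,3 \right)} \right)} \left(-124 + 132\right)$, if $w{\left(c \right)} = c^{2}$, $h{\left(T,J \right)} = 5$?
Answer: $200$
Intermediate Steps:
$w{\left(h{\left(-2,3 \right)} \right)} \left(-124 + 132\right) = 5^{2} \left(-124 + 132\right) = 25 \cdot 8 = 200$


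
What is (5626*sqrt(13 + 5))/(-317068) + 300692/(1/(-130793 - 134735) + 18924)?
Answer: 79842145376/5024851871 - 8439*sqrt(2)/158534 ≈ 15.814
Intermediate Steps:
(5626*sqrt(13 + 5))/(-317068) + 300692/(1/(-130793 - 134735) + 18924) = (5626*sqrt(18))*(-1/317068) + 300692/(1/(-265528) + 18924) = (5626*(3*sqrt(2)))*(-1/317068) + 300692/(-1/265528 + 18924) = (16878*sqrt(2))*(-1/317068) + 300692/(5024851871/265528) = -8439*sqrt(2)/158534 + 300692*(265528/5024851871) = -8439*sqrt(2)/158534 + 79842145376/5024851871 = 79842145376/5024851871 - 8439*sqrt(2)/158534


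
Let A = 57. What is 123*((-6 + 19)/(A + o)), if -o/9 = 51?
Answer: -533/134 ≈ -3.9776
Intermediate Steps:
o = -459 (o = -9*51 = -459)
123*((-6 + 19)/(A + o)) = 123*((-6 + 19)/(57 - 459)) = 123*(13/(-402)) = 123*(13*(-1/402)) = 123*(-13/402) = -533/134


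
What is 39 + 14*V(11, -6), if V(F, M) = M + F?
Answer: 109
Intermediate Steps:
V(F, M) = F + M
39 + 14*V(11, -6) = 39 + 14*(11 - 6) = 39 + 14*5 = 39 + 70 = 109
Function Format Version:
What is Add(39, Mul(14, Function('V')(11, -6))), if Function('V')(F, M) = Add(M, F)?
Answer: 109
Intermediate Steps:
Function('V')(F, M) = Add(F, M)
Add(39, Mul(14, Function('V')(11, -6))) = Add(39, Mul(14, Add(11, -6))) = Add(39, Mul(14, 5)) = Add(39, 70) = 109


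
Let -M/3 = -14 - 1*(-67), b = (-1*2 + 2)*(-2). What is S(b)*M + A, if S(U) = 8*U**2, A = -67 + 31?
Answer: -36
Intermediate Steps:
b = 0 (b = (-2 + 2)*(-2) = 0*(-2) = 0)
M = -159 (M = -3*(-14 - 1*(-67)) = -3*(-14 + 67) = -3*53 = -159)
A = -36
S(b)*M + A = (8*0**2)*(-159) - 36 = (8*0)*(-159) - 36 = 0*(-159) - 36 = 0 - 36 = -36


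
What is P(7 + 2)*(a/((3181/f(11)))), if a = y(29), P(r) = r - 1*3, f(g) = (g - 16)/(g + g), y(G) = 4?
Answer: -60/34991 ≈ -0.0017147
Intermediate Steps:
f(g) = (-16 + g)/(2*g) (f(g) = (-16 + g)/((2*g)) = (-16 + g)*(1/(2*g)) = (-16 + g)/(2*g))
P(r) = -3 + r (P(r) = r - 3 = -3 + r)
a = 4
P(7 + 2)*(a/((3181/f(11)))) = (-3 + (7 + 2))*(4/((3181/(((½)*(-16 + 11)/11))))) = (-3 + 9)*(4/((3181/(((½)*(1/11)*(-5)))))) = 6*(4/((3181/(-5/22)))) = 6*(4/((3181*(-22/5)))) = 6*(4/(-69982/5)) = 6*(4*(-5/69982)) = 6*(-10/34991) = -60/34991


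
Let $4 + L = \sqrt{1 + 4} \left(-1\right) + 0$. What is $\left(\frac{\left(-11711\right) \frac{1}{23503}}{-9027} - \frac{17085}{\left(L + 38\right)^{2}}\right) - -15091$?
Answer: $\frac{4237447305875646197}{281071874670381} - \frac{1161780 \sqrt{5}}{1324801} \approx 15074.0$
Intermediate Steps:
$L = -4 - \sqrt{5}$ ($L = -4 + \left(\sqrt{1 + 4} \left(-1\right) + 0\right) = -4 + \left(\sqrt{5} \left(-1\right) + 0\right) = -4 + \left(- \sqrt{5} + 0\right) = -4 - \sqrt{5} \approx -6.2361$)
$\left(\frac{\left(-11711\right) \frac{1}{23503}}{-9027} - \frac{17085}{\left(L + 38\right)^{2}}\right) - -15091 = \left(\frac{\left(-11711\right) \frac{1}{23503}}{-9027} - \frac{17085}{\left(\left(-4 - \sqrt{5}\right) + 38\right)^{2}}\right) - -15091 = \left(\left(-11711\right) \frac{1}{23503} \left(- \frac{1}{9027}\right) - \frac{17085}{\left(34 - \sqrt{5}\right)^{2}}\right) + 15091 = \left(\left(- \frac{11711}{23503}\right) \left(- \frac{1}{9027}\right) - \frac{17085}{\left(34 - \sqrt{5}\right)^{2}}\right) + 15091 = \left(\frac{11711}{212161581} - \frac{17085}{\left(34 - \sqrt{5}\right)^{2}}\right) + 15091 = \frac{3201730430582}{212161581} - \frac{17085}{\left(34 - \sqrt{5}\right)^{2}}$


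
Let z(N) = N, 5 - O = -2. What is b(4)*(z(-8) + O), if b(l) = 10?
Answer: -10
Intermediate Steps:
O = 7 (O = 5 - 1*(-2) = 5 + 2 = 7)
b(4)*(z(-8) + O) = 10*(-8 + 7) = 10*(-1) = -10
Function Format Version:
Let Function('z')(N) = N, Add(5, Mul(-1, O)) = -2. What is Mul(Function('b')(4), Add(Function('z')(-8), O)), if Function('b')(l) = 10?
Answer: -10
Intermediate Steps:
O = 7 (O = Add(5, Mul(-1, -2)) = Add(5, 2) = 7)
Mul(Function('b')(4), Add(Function('z')(-8), O)) = Mul(10, Add(-8, 7)) = Mul(10, -1) = -10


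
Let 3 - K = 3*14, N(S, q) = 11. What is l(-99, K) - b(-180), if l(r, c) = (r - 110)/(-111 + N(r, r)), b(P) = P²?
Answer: -3239791/100 ≈ -32398.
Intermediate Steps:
K = -39 (K = 3 - 3*14 = 3 - 1*42 = 3 - 42 = -39)
l(r, c) = 11/10 - r/100 (l(r, c) = (r - 110)/(-111 + 11) = (-110 + r)/(-100) = (-110 + r)*(-1/100) = 11/10 - r/100)
l(-99, K) - b(-180) = (11/10 - 1/100*(-99)) - 1*(-180)² = (11/10 + 99/100) - 1*32400 = 209/100 - 32400 = -3239791/100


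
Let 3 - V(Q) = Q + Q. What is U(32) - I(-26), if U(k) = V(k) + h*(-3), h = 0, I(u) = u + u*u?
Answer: -711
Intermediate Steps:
I(u) = u + u²
V(Q) = 3 - 2*Q (V(Q) = 3 - (Q + Q) = 3 - 2*Q)
U(k) = 3 - 2*k (U(k) = (3 - 2*k) + 0*(-3) = (3 - 2*k) + 0 = 3 - 2*k)
U(32) - I(-26) = (3 - 2*32) - (-26)*(1 - 26) = (3 - 64) - (-26)*(-25) = -61 - 1*650 = -61 - 650 = -711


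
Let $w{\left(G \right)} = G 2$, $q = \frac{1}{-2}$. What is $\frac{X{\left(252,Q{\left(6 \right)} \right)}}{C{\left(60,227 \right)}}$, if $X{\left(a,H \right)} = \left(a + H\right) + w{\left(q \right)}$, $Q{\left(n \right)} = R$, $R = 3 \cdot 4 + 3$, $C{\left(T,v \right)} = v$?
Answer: $\frac{266}{227} \approx 1.1718$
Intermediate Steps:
$q = - \frac{1}{2} \approx -0.5$
$R = 15$ ($R = 12 + 3 = 15$)
$w{\left(G \right)} = 2 G$
$Q{\left(n \right)} = 15$
$X{\left(a,H \right)} = -1 + H + a$ ($X{\left(a,H \right)} = \left(a + H\right) + 2 \left(- \frac{1}{2}\right) = \left(H + a\right) - 1 = -1 + H + a$)
$\frac{X{\left(252,Q{\left(6 \right)} \right)}}{C{\left(60,227 \right)}} = \frac{-1 + 15 + 252}{227} = 266 \cdot \frac{1}{227} = \frac{266}{227}$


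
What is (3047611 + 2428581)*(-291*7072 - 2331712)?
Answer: -24038642879488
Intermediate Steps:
(3047611 + 2428581)*(-291*7072 - 2331712) = 5476192*(-2057952 - 2331712) = 5476192*(-4389664) = -24038642879488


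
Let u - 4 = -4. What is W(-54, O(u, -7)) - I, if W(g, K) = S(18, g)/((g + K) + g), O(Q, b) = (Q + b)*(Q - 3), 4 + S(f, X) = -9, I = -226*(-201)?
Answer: -3952049/87 ≈ -45426.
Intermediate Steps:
I = 45426
u = 0 (u = 4 - 4 = 0)
S(f, X) = -13 (S(f, X) = -4 - 9 = -13)
O(Q, b) = (-3 + Q)*(Q + b) (O(Q, b) = (Q + b)*(-3 + Q) = (-3 + Q)*(Q + b))
W(g, K) = -13/(K + 2*g) (W(g, K) = -13/((g + K) + g) = -13/((K + g) + g) = -13/(K + 2*g))
W(-54, O(u, -7)) - I = -13/((0² - 3*0 - 3*(-7) + 0*(-7)) + 2*(-54)) - 1*45426 = -13/((0 + 0 + 21 + 0) - 108) - 45426 = -13/(21 - 108) - 45426 = -13/(-87) - 45426 = -13*(-1/87) - 45426 = 13/87 - 45426 = -3952049/87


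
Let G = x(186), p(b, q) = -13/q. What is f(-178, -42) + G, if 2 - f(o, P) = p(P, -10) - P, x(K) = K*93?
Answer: 172567/10 ≈ 17257.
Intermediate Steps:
x(K) = 93*K
f(o, P) = 7/10 + P (f(o, P) = 2 - (-13/(-10) - P) = 2 - (-13*(-⅒) - P) = 2 - (13/10 - P) = 2 + (-13/10 + P) = 7/10 + P)
G = 17298 (G = 93*186 = 17298)
f(-178, -42) + G = (7/10 - 42) + 17298 = -413/10 + 17298 = 172567/10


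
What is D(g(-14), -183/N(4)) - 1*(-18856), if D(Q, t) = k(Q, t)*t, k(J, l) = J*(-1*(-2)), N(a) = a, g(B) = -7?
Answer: 38993/2 ≈ 19497.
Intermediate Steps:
k(J, l) = 2*J (k(J, l) = J*2 = 2*J)
D(Q, t) = 2*Q*t (D(Q, t) = (2*Q)*t = 2*Q*t)
D(g(-14), -183/N(4)) - 1*(-18856) = 2*(-7)*(-183/4) - 1*(-18856) = 2*(-7)*(-183*¼) + 18856 = 2*(-7)*(-183/4) + 18856 = 1281/2 + 18856 = 38993/2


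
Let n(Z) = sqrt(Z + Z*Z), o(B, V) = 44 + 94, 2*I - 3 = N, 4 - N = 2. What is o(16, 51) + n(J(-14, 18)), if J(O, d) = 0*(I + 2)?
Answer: 138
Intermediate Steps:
N = 2 (N = 4 - 1*2 = 4 - 2 = 2)
I = 5/2 (I = 3/2 + (1/2)*2 = 3/2 + 1 = 5/2 ≈ 2.5000)
o(B, V) = 138
J(O, d) = 0 (J(O, d) = 0*(5/2 + 2) = 0*(9/2) = 0)
n(Z) = sqrt(Z + Z**2)
o(16, 51) + n(J(-14, 18)) = 138 + sqrt(0*(1 + 0)) = 138 + sqrt(0*1) = 138 + sqrt(0) = 138 + 0 = 138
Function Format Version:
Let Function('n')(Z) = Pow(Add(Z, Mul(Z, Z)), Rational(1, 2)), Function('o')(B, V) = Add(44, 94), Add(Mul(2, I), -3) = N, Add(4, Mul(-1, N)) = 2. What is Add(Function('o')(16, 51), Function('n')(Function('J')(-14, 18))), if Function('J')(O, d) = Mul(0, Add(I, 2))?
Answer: 138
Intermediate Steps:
N = 2 (N = Add(4, Mul(-1, 2)) = Add(4, -2) = 2)
I = Rational(5, 2) (I = Add(Rational(3, 2), Mul(Rational(1, 2), 2)) = Add(Rational(3, 2), 1) = Rational(5, 2) ≈ 2.5000)
Function('o')(B, V) = 138
Function('J')(O, d) = 0 (Function('J')(O, d) = Mul(0, Add(Rational(5, 2), 2)) = Mul(0, Rational(9, 2)) = 0)
Function('n')(Z) = Pow(Add(Z, Pow(Z, 2)), Rational(1, 2))
Add(Function('o')(16, 51), Function('n')(Function('J')(-14, 18))) = Add(138, Pow(Mul(0, Add(1, 0)), Rational(1, 2))) = Add(138, Pow(Mul(0, 1), Rational(1, 2))) = Add(138, Pow(0, Rational(1, 2))) = Add(138, 0) = 138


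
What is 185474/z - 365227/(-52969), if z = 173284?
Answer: 36556183887/4589340098 ≈ 7.9655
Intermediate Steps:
185474/z - 365227/(-52969) = 185474/173284 - 365227/(-52969) = 185474*(1/173284) - 365227*(-1/52969) = 92737/86642 + 365227/52969 = 36556183887/4589340098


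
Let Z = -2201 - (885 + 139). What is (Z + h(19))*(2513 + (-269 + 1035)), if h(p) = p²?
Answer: -9391056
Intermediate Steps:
Z = -3225 (Z = -2201 - 1*1024 = -2201 - 1024 = -3225)
(Z + h(19))*(2513 + (-269 + 1035)) = (-3225 + 19²)*(2513 + (-269 + 1035)) = (-3225 + 361)*(2513 + 766) = -2864*3279 = -9391056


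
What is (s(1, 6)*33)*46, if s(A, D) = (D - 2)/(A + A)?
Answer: 3036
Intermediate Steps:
s(A, D) = (-2 + D)/(2*A) (s(A, D) = (-2 + D)/((2*A)) = (-2 + D)*(1/(2*A)) = (-2 + D)/(2*A))
(s(1, 6)*33)*46 = (((½)*(-2 + 6)/1)*33)*46 = (((½)*1*4)*33)*46 = (2*33)*46 = 66*46 = 3036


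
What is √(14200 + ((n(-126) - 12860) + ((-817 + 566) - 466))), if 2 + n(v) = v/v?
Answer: √622 ≈ 24.940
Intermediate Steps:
n(v) = -1 (n(v) = -2 + v/v = -2 + 1 = -1)
√(14200 + ((n(-126) - 12860) + ((-817 + 566) - 466))) = √(14200 + ((-1 - 12860) + ((-817 + 566) - 466))) = √(14200 + (-12861 + (-251 - 466))) = √(14200 + (-12861 - 717)) = √(14200 - 13578) = √622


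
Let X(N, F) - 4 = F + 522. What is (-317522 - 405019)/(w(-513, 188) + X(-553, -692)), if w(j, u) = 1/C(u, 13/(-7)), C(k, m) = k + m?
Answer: 313823641/72097 ≈ 4352.8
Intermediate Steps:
X(N, F) = 526 + F (X(N, F) = 4 + (F + 522) = 4 + (522 + F) = 526 + F)
w(j, u) = 1/(-13/7 + u) (w(j, u) = 1/(u + 13/(-7)) = 1/(u + 13*(-⅐)) = 1/(u - 13/7) = 1/(-13/7 + u))
(-317522 - 405019)/(w(-513, 188) + X(-553, -692)) = (-317522 - 405019)/(7/(-13 + 7*188) + (526 - 692)) = -722541/(7/(-13 + 1316) - 166) = -722541/(7/1303 - 166) = -722541/(-216291/1303) = -722541*(-1303/216291) = 313823641/72097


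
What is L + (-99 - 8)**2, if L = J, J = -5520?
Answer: 5929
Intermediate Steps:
L = -5520
L + (-99 - 8)**2 = -5520 + (-99 - 8)**2 = -5520 + (-107)**2 = -5520 + 11449 = 5929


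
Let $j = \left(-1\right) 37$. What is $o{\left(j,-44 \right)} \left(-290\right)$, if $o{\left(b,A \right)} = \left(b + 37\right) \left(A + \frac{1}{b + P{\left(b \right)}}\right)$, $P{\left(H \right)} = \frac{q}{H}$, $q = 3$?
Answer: $0$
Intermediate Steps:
$j = -37$
$P{\left(H \right)} = \frac{3}{H}$
$o{\left(b,A \right)} = \left(37 + b\right) \left(A + \frac{1}{b + \frac{3}{b}}\right)$ ($o{\left(b,A \right)} = \left(b + 37\right) \left(A + \frac{1}{b + \frac{3}{b}}\right) = \left(37 + b\right) \left(A + \frac{1}{b + \frac{3}{b}}\right)$)
$o{\left(j,-44 \right)} \left(-290\right) = \frac{111 \left(-44\right) - 37 \left(37 - 37 + 3 \left(-44\right) - 44 \left(-37\right)^{2} + 37 \left(-44\right) \left(-37\right)\right)}{3 + \left(-37\right)^{2}} \left(-290\right) = \frac{-4884 - 37 \left(37 - 37 - 132 - 60236 + 60236\right)}{3 + 1369} \left(-290\right) = \frac{-4884 - 37 \left(37 - 37 - 132 - 60236 + 60236\right)}{1372} \left(-290\right) = \frac{-4884 - -4884}{1372} \left(-290\right) = \frac{-4884 + 4884}{1372} \left(-290\right) = \frac{1}{1372} \cdot 0 \left(-290\right) = 0 \left(-290\right) = 0$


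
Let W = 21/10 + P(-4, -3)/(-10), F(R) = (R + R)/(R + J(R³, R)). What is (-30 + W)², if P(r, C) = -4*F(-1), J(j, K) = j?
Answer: 3025/4 ≈ 756.25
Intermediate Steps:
F(R) = 2*R/(R + R³) (F(R) = (R + R)/(R + R³) = (2*R)/(R + R³) = 2*R/(R + R³))
P(r, C) = -4 (P(r, C) = -8/(1 + (-1)²) = -8/(1 + 1) = -8/2 = -4*1 = -4)
W = 5/2 (W = 21/10 - 4/(-10) = 21*(⅒) - 4*(-⅒) = 21/10 + ⅖ = 5/2 ≈ 2.5000)
(-30 + W)² = (-30 + 5/2)² = (-55/2)² = 3025/4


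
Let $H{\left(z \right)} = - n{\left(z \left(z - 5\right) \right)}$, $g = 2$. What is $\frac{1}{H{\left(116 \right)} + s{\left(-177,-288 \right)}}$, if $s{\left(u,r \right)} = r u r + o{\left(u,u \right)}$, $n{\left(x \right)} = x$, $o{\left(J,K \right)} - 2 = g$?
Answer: $- \frac{1}{14693960} \approx -6.8055 \cdot 10^{-8}$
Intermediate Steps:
$o{\left(J,K \right)} = 4$ ($o{\left(J,K \right)} = 2 + 2 = 4$)
$H{\left(z \right)} = - z \left(-5 + z\right)$ ($H{\left(z \right)} = - z \left(z - 5\right) = - z \left(-5 + z\right)$)
$s{\left(u,r \right)} = 4 + u r^{2}$ ($s{\left(u,r \right)} = r u r + 4 = u r^{2} + 4 = 4 + u r^{2}$)
$\frac{1}{H{\left(116 \right)} + s{\left(-177,-288 \right)}} = \frac{1}{116 \left(5 - 116\right) + \left(4 - 177 \left(-288\right)^{2}\right)} = \frac{1}{116 \left(5 - 116\right) + \left(4 - 14681088\right)} = \frac{1}{116 \left(-111\right) + \left(4 - 14681088\right)} = \frac{1}{-12876 - 14681084} = \frac{1}{-14693960} = - \frac{1}{14693960}$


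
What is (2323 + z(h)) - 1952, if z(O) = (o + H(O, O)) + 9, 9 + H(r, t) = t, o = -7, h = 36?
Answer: 400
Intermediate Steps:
H(r, t) = -9 + t
z(O) = -7 + O (z(O) = (-7 + (-9 + O)) + 9 = (-16 + O) + 9 = -7 + O)
(2323 + z(h)) - 1952 = (2323 + (-7 + 36)) - 1952 = (2323 + 29) - 1952 = 2352 - 1952 = 400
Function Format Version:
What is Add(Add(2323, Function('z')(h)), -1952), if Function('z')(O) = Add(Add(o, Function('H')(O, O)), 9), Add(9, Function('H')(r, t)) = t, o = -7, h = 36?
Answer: 400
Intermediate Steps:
Function('H')(r, t) = Add(-9, t)
Function('z')(O) = Add(-7, O) (Function('z')(O) = Add(Add(-7, Add(-9, O)), 9) = Add(Add(-16, O), 9) = Add(-7, O))
Add(Add(2323, Function('z')(h)), -1952) = Add(Add(2323, Add(-7, 36)), -1952) = Add(Add(2323, 29), -1952) = Add(2352, -1952) = 400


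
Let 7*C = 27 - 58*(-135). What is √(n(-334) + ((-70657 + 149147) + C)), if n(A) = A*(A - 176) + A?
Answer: √12231303/7 ≈ 499.62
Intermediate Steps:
n(A) = A + A*(-176 + A) (n(A) = A*(-176 + A) + A = A + A*(-176 + A))
C = 7857/7 (C = (27 - 58*(-135))/7 = (27 + 7830)/7 = (⅐)*7857 = 7857/7 ≈ 1122.4)
√(n(-334) + ((-70657 + 149147) + C)) = √(-334*(-175 - 334) + ((-70657 + 149147) + 7857/7)) = √(-334*(-509) + (78490 + 7857/7)) = √(170006 + 557287/7) = √(1747329/7) = √12231303/7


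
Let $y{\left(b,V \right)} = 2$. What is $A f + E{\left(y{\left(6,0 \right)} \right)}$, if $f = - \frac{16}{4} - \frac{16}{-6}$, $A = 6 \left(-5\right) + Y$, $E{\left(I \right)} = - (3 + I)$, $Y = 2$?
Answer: $\frac{97}{3} \approx 32.333$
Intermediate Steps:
$E{\left(I \right)} = -3 - I$
$A = -28$ ($A = 6 \left(-5\right) + 2 = -30 + 2 = -28$)
$f = - \frac{4}{3}$ ($f = \left(-16\right) \frac{1}{4} - - \frac{8}{3} = -4 + \frac{8}{3} = - \frac{4}{3} \approx -1.3333$)
$A f + E{\left(y{\left(6,0 \right)} \right)} = \left(-28\right) \left(- \frac{4}{3}\right) - 5 = \frac{112}{3} - 5 = \frac{97}{3}$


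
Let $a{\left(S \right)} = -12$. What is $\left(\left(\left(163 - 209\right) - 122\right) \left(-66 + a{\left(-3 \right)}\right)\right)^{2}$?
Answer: $171714816$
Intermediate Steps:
$\left(\left(\left(163 - 209\right) - 122\right) \left(-66 + a{\left(-3 \right)}\right)\right)^{2} = \left(\left(\left(163 - 209\right) - 122\right) \left(-66 - 12\right)\right)^{2} = \left(\left(\left(163 - 209\right) - 122\right) \left(-78\right)\right)^{2} = \left(\left(-46 - 122\right) \left(-78\right)\right)^{2} = \left(\left(-168\right) \left(-78\right)\right)^{2} = 13104^{2} = 171714816$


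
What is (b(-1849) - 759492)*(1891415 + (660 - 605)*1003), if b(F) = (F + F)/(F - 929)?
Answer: -684503527255540/463 ≈ -1.4784e+12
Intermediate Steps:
b(F) = 2*F/(-929 + F) (b(F) = (2*F)/(-929 + F) = 2*F/(-929 + F))
(b(-1849) - 759492)*(1891415 + (660 - 605)*1003) = (2*(-1849)/(-929 - 1849) - 759492)*(1891415 + (660 - 605)*1003) = (2*(-1849)/(-2778) - 759492)*(1891415 + 55*1003) = (2*(-1849)*(-1/2778) - 759492)*(1891415 + 55165) = (1849/1389 - 759492)*1946580 = -1054932539/1389*1946580 = -684503527255540/463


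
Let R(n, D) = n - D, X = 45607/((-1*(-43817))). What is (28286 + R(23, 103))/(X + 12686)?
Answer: 1235902302/555908069 ≈ 2.2232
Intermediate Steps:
X = 45607/43817 ≈ 1.0409
(28286 + R(23, 103))/(X + 12686) = (28286 + (23 - 1*103))/(45607/43817 + 12686) = (28286 + (23 - 103))/(555908069/43817) = (28286 - 80)*(43817/555908069) = 28206*(43817/555908069) = 1235902302/555908069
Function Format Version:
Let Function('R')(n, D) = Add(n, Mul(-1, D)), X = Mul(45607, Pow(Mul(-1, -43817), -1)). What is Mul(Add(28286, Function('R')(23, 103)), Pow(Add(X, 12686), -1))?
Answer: Rational(1235902302, 555908069) ≈ 2.2232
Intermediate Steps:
X = Rational(45607, 43817) (X = Mul(45607, Pow(43817, -1)) = Mul(45607, Rational(1, 43817)) = Rational(45607, 43817) ≈ 1.0409)
Mul(Add(28286, Function('R')(23, 103)), Pow(Add(X, 12686), -1)) = Mul(Add(28286, Add(23, Mul(-1, 103))), Pow(Add(Rational(45607, 43817), 12686), -1)) = Mul(Add(28286, Add(23, -103)), Pow(Rational(555908069, 43817), -1)) = Mul(Add(28286, -80), Rational(43817, 555908069)) = Mul(28206, Rational(43817, 555908069)) = Rational(1235902302, 555908069)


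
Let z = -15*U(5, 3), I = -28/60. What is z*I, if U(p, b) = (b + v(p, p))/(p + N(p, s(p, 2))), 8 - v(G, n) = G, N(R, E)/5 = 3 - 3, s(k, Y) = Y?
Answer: 42/5 ≈ 8.4000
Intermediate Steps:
N(R, E) = 0 (N(R, E) = 5*(3 - 3) = 5*0 = 0)
v(G, n) = 8 - G
U(p, b) = (8 + b - p)/p (U(p, b) = (b + (8 - p))/(p + 0) = (8 + b - p)/p)
I = -7/15 (I = -28*1/60 = -7/15 ≈ -0.46667)
z = -18 (z = -15*(8 + 3 - 1*5)/5 = -3*(8 + 3 - 5) = -3*6 = -15*6/5 = -18)
z*I = -18*(-7/15) = 42/5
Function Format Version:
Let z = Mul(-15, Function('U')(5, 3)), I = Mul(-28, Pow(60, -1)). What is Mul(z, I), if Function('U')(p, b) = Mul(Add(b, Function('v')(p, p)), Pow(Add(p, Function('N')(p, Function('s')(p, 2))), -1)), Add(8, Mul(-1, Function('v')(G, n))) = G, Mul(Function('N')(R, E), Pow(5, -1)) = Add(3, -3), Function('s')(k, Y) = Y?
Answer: Rational(42, 5) ≈ 8.4000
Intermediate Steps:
Function('N')(R, E) = 0 (Function('N')(R, E) = Mul(5, Add(3, -3)) = Mul(5, 0) = 0)
Function('v')(G, n) = Add(8, Mul(-1, G))
Function('U')(p, b) = Mul(Pow(p, -1), Add(8, b, Mul(-1, p))) (Function('U')(p, b) = Mul(Add(b, Add(8, Mul(-1, p))), Pow(Add(p, 0), -1)) = Mul(Add(8, b, Mul(-1, p)), Pow(p, -1)) = Mul(Pow(p, -1), Add(8, b, Mul(-1, p))))
I = Rational(-7, 15) (I = Mul(-28, Rational(1, 60)) = Rational(-7, 15) ≈ -0.46667)
z = -18 (z = Mul(-15, Mul(Pow(5, -1), Add(8, 3, Mul(-1, 5)))) = Mul(-15, Mul(Rational(1, 5), Add(8, 3, -5))) = Mul(-15, Mul(Rational(1, 5), 6)) = Mul(-15, Rational(6, 5)) = -18)
Mul(z, I) = Mul(-18, Rational(-7, 15)) = Rational(42, 5)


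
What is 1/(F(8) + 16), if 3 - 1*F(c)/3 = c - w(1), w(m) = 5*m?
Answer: 1/16 ≈ 0.062500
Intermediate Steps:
F(c) = 24 - 3*c (F(c) = 9 - 3*(c - 5) = 9 - 3*(-5 + c) = 9 + (15 - 3*c) = 24 - 3*c)
1/(F(8) + 16) = 1/((24 - 3*8) + 16) = 1/((24 - 24) + 16) = 1/(0 + 16) = 1/16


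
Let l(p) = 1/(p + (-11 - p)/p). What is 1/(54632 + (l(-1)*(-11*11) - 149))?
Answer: 9/490226 ≈ 1.8359e-5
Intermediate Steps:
l(p) = 1/(p + (-11 - p)/p)
1/(54632 + (l(-1)*(-11*11) - 149)) = 1/(54632 + ((-1/(-11 + (-1)² - 1*(-1)))*(-11*11) - 149)) = 1/(54632 + (-1/(-11 + 1 + 1)*(-121) - 149)) = 1/(54632 + (-1/(-9)*(-121) - 149)) = 1/(54632 + (-1*(-⅑)*(-121) - 149)) = 1/(54632 + ((⅑)*(-121) - 149)) = 1/(54632 + (-121/9 - 149)) = 1/(54632 - 1462/9) = 1/(490226/9) = 9/490226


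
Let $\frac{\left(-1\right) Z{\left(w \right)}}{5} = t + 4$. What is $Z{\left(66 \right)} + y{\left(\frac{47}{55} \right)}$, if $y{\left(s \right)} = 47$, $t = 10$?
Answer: $-23$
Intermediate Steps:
$Z{\left(w \right)} = -70$ ($Z{\left(w \right)} = - 5 \left(10 + 4\right) = \left(-5\right) 14 = -70$)
$Z{\left(66 \right)} + y{\left(\frac{47}{55} \right)} = -70 + 47 = -23$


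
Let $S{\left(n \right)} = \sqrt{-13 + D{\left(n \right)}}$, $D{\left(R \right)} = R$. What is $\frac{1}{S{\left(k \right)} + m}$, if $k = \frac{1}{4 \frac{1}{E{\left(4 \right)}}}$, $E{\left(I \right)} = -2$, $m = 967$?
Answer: $\frac{1934}{1870205} - \frac{3 i \sqrt{6}}{1870205} \approx 0.0010341 - 3.9292 \cdot 10^{-6} i$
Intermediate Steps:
$k = - \frac{1}{2}$ ($k = \frac{1}{4 \frac{1}{-2}} = \frac{1}{4 \left(- \frac{1}{2}\right)} = \frac{1}{-2} = - \frac{1}{2} \approx -0.5$)
$S{\left(n \right)} = \sqrt{-13 + n}$
$\frac{1}{S{\left(k \right)} + m} = \frac{1}{\sqrt{-13 - \frac{1}{2}} + 967} = \frac{1}{\sqrt{- \frac{27}{2}} + 967} = \frac{1}{\frac{3 i \sqrt{6}}{2} + 967} = \frac{1}{967 + \frac{3 i \sqrt{6}}{2}}$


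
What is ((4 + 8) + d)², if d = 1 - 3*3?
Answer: 16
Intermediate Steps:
d = -8 (d = 1 - 9 = -8)
((4 + 8) + d)² = ((4 + 8) - 8)² = (12 - 8)² = 4² = 16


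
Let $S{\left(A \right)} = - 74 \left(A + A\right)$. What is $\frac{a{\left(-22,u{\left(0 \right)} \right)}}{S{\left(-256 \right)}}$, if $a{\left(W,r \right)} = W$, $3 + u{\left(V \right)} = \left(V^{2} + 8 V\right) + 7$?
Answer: $- \frac{11}{18944} \approx -0.00058066$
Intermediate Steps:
$u{\left(V \right)} = 4 + V^{2} + 8 V$ ($u{\left(V \right)} = -3 + \left(\left(V^{2} + 8 V\right) + 7\right) = -3 + \left(7 + V^{2} + 8 V\right) = 4 + V^{2} + 8 V$)
$S{\left(A \right)} = - 148 A$ ($S{\left(A \right)} = - 74 \cdot 2 A = - 148 A$)
$\frac{a{\left(-22,u{\left(0 \right)} \right)}}{S{\left(-256 \right)}} = - \frac{22}{\left(-148\right) \left(-256\right)} = - \frac{22}{37888} = \left(-22\right) \frac{1}{37888} = - \frac{11}{18944}$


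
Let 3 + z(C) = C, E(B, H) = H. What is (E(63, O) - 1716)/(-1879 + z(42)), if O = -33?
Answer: 1749/1840 ≈ 0.95054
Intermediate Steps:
z(C) = -3 + C
(E(63, O) - 1716)/(-1879 + z(42)) = (-33 - 1716)/(-1879 + (-3 + 42)) = -1749/(-1879 + 39) = -1749/(-1840) = -1749*(-1/1840) = 1749/1840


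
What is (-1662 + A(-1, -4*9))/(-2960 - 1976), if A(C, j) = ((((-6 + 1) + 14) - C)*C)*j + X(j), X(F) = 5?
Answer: 1297/4936 ≈ 0.26276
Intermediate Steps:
A(C, j) = 5 + C*j*(9 - C) (A(C, j) = ((((-6 + 1) + 14) - C)*C)*j + 5 = (((-5 + 14) - C)*C)*j + 5 = ((9 - C)*C)*j + 5 = (C*(9 - C))*j + 5 = C*j*(9 - C) + 5 = 5 + C*j*(9 - C))
(-1662 + A(-1, -4*9))/(-2960 - 1976) = (-1662 + (5 - 1*(-4*9)*(-1)**2 + 9*(-1)*(-4*9)))/(-2960 - 1976) = (-1662 + (5 - 1*(-36)*1 + 9*(-1)*(-36)))/(-4936) = (-1662 + (5 + 36 + 324))*(-1/4936) = (-1662 + 365)*(-1/4936) = -1297*(-1/4936) = 1297/4936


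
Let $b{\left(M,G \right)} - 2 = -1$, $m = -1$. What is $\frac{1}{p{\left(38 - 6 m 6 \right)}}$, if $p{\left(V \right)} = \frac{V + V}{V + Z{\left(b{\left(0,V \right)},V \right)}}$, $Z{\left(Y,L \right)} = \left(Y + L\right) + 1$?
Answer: $\frac{75}{74} \approx 1.0135$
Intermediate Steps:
$b{\left(M,G \right)} = 1$ ($b{\left(M,G \right)} = 2 - 1 = 1$)
$Z{\left(Y,L \right)} = 1 + L + Y$ ($Z{\left(Y,L \right)} = \left(L + Y\right) + 1 = 1 + L + Y$)
$p{\left(V \right)} = \frac{2 V}{2 + 2 V}$ ($p{\left(V \right)} = \frac{V + V}{V + \left(1 + V + 1\right)} = \frac{2 V}{V + \left(2 + V\right)} = \frac{2 V}{2 + 2 V}$)
$\frac{1}{p{\left(38 - 6 m 6 \right)}} = \frac{1}{\left(38 - 6 \left(-1\right) 6\right) \frac{1}{1 + \left(38 - 6 \left(-1\right) 6\right)}} = \frac{1}{\left(38 - \left(-6\right) 6\right) \frac{1}{1 + \left(38 - \left(-6\right) 6\right)}} = \frac{1}{\left(38 - -36\right) \frac{1}{1 + \left(38 - -36\right)}} = \frac{1}{\left(38 + 36\right) \frac{1}{1 + \left(38 + 36\right)}} = \frac{1}{74 \frac{1}{1 + 74}} = \frac{1}{74 \cdot \frac{1}{75}} = \frac{1}{\frac{74}{75}} = \frac{75}{74}$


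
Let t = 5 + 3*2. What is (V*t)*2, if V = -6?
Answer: -132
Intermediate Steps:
t = 11 (t = 5 + 6 = 11)
(V*t)*2 = -6*11*2 = -66*2 = -132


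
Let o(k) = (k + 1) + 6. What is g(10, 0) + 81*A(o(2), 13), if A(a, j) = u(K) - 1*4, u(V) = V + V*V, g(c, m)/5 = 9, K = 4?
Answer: 1341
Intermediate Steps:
g(c, m) = 45 (g(c, m) = 5*9 = 45)
u(V) = V + V²
o(k) = 7 + k (o(k) = (1 + k) + 6 = 7 + k)
A(a, j) = 16 (A(a, j) = 4*(1 + 4) - 1*4 = 4*5 - 4 = 20 - 4 = 16)
g(10, 0) + 81*A(o(2), 13) = 45 + 81*16 = 45 + 1296 = 1341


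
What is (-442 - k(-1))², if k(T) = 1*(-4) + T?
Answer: 190969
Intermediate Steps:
k(T) = -4 + T
(-442 - k(-1))² = (-442 - (-4 - 1))² = (-442 - 1*(-5))² = (-442 + 5)² = (-437)² = 190969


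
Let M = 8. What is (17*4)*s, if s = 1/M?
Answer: 17/2 ≈ 8.5000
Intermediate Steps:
s = ⅛ (s = 1/8 = ⅛ ≈ 0.12500)
(17*4)*s = (17*4)*(⅛) = 68*(⅛) = 17/2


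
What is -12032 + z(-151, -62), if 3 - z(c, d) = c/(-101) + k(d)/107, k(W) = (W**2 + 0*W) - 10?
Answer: -130400794/10807 ≈ -12066.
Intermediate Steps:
k(W) = -10 + W**2 (k(W) = (W**2 + 0) - 10 = W**2 - 10 = -10 + W**2)
z(c, d) = 331/107 - d**2/107 + c/101 (z(c, d) = 3 - (c/(-101) + (-10 + d**2)/107) = 3 - (c*(-1/101) + (-10 + d**2)*(1/107)) = 3 - (-c/101 + (-10/107 + d**2/107)) = 3 - (-10/107 - c/101 + d**2/107) = 3 + (10/107 - d**2/107 + c/101) = 331/107 - d**2/107 + c/101)
-12032 + z(-151, -62) = -12032 + (331/107 - 1/107*(-62)**2 + (1/101)*(-151)) = -12032 + (331/107 - 1/107*3844 - 151/101) = -12032 + (331/107 - 3844/107 - 151/101) = -12032 - 370970/10807 = -130400794/10807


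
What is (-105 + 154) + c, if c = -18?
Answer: 31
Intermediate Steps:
(-105 + 154) + c = (-105 + 154) - 18 = 49 - 18 = 31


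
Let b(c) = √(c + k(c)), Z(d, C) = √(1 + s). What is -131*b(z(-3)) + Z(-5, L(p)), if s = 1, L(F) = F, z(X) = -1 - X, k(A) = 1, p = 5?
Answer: √2 - 131*√3 ≈ -225.48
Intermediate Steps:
Z(d, C) = √2 (Z(d, C) = √(1 + 1) = √2)
b(c) = √(1 + c) (b(c) = √(c + 1) = √(1 + c))
-131*b(z(-3)) + Z(-5, L(p)) = -131*√(1 + (-1 - 1*(-3))) + √2 = -131*√(1 + (-1 + 3)) + √2 = -131*√(1 + 2) + √2 = -131*√3 + √2 = √2 - 131*√3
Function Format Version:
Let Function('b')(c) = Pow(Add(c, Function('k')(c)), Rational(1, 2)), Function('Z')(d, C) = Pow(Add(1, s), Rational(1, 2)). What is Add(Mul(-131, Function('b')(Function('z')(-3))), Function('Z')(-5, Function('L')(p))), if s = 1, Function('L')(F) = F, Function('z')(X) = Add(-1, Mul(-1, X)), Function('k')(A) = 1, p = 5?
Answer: Add(Pow(2, Rational(1, 2)), Mul(-131, Pow(3, Rational(1, 2)))) ≈ -225.48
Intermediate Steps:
Function('Z')(d, C) = Pow(2, Rational(1, 2)) (Function('Z')(d, C) = Pow(Add(1, 1), Rational(1, 2)) = Pow(2, Rational(1, 2)))
Function('b')(c) = Pow(Add(1, c), Rational(1, 2)) (Function('b')(c) = Pow(Add(c, 1), Rational(1, 2)) = Pow(Add(1, c), Rational(1, 2)))
Add(Mul(-131, Function('b')(Function('z')(-3))), Function('Z')(-5, Function('L')(p))) = Add(Mul(-131, Pow(Add(1, Add(-1, Mul(-1, -3))), Rational(1, 2))), Pow(2, Rational(1, 2))) = Add(Mul(-131, Pow(Add(1, Add(-1, 3)), Rational(1, 2))), Pow(2, Rational(1, 2))) = Add(Mul(-131, Pow(Add(1, 2), Rational(1, 2))), Pow(2, Rational(1, 2))) = Add(Mul(-131, Pow(3, Rational(1, 2))), Pow(2, Rational(1, 2))) = Add(Pow(2, Rational(1, 2)), Mul(-131, Pow(3, Rational(1, 2))))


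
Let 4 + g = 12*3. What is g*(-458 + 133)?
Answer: -10400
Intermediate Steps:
g = 32 (g = -4 + 12*3 = -4 + 36 = 32)
g*(-458 + 133) = 32*(-458 + 133) = 32*(-325) = -10400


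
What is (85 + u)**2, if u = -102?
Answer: 289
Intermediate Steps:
(85 + u)**2 = (85 - 102)**2 = (-17)**2 = 289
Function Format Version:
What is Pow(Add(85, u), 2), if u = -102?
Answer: 289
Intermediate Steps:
Pow(Add(85, u), 2) = Pow(Add(85, -102), 2) = Pow(-17, 2) = 289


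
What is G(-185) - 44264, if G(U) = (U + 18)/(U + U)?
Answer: -16377513/370 ≈ -44264.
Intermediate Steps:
G(U) = (18 + U)/(2*U) (G(U) = (18 + U)/((2*U)) = (18 + U)*(1/(2*U)) = (18 + U)/(2*U))
G(-185) - 44264 = (½)*(18 - 185)/(-185) - 44264 = (½)*(-1/185)*(-167) - 44264 = 167/370 - 44264 = -16377513/370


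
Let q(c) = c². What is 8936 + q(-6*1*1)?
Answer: 8972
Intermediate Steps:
8936 + q(-6*1*1) = 8936 + (-6*1*1)² = 8936 + (-6*1)² = 8936 + (-6)² = 8936 + 36 = 8972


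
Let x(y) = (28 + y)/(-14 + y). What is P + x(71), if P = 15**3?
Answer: 64158/19 ≈ 3376.7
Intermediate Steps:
P = 3375
x(y) = (28 + y)/(-14 + y)
P + x(71) = 3375 + (28 + 71)/(-14 + 71) = 3375 + 99/57 = 3375 + (1/57)*99 = 3375 + 33/19 = 64158/19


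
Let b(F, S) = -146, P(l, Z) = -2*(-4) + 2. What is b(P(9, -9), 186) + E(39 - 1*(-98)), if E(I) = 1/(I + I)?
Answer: -40003/274 ≈ -146.00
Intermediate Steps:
P(l, Z) = 10 (P(l, Z) = 8 + 2 = 10)
E(I) = 1/(2*I)
b(P(9, -9), 186) + E(39 - 1*(-98)) = -146 + 1/(2*(39 - 1*(-98))) = -146 + 1/(2*(39 + 98)) = -146 + (1/2)/137 = -146 + (1/2)*(1/137) = -146 + 1/274 = -40003/274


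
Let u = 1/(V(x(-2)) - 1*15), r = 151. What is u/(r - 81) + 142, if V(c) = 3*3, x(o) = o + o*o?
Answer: 59639/420 ≈ 142.00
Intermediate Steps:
x(o) = o + o²
V(c) = 9
u = -⅙ (u = 1/(9 - 1*15) = 1/(9 - 15) = 1/(-6) = -⅙ ≈ -0.16667)
u/(r - 81) + 142 = -⅙/(151 - 81) + 142 = -⅙/70 + 142 = (1/70)*(-⅙) + 142 = -1/420 + 142 = 59639/420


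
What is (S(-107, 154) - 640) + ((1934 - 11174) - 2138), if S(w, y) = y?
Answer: -11864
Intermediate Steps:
(S(-107, 154) - 640) + ((1934 - 11174) - 2138) = (154 - 640) + ((1934 - 11174) - 2138) = -486 + (-9240 - 2138) = -486 - 11378 = -11864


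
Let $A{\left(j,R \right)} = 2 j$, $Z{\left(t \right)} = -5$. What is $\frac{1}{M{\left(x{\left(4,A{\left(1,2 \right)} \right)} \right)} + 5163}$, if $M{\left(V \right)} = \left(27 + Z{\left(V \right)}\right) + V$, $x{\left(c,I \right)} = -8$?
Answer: $\frac{1}{5177} \approx 0.00019316$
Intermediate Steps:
$M{\left(V \right)} = 22 + V$ ($M{\left(V \right)} = \left(27 - 5\right) + V = 22 + V$)
$\frac{1}{M{\left(x{\left(4,A{\left(1,2 \right)} \right)} \right)} + 5163} = \frac{1}{\left(22 - 8\right) + 5163} = \frac{1}{14 + 5163} = \frac{1}{5177}$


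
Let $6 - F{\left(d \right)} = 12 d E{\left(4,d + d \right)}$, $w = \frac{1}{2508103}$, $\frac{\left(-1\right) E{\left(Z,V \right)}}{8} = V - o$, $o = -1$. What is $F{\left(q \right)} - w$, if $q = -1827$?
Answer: $\frac{1606959103675145}{2508103} \approx 6.4071 \cdot 10^{8}$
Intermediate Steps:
$E{\left(Z,V \right)} = -8 - 8 V$ ($E{\left(Z,V \right)} = - 8 \left(V - -1\right) = - 8 \left(V + 1\right) = - 8 \left(1 + V\right) = -8 - 8 V$)
$w = \frac{1}{2508103} \approx 3.9871 \cdot 10^{-7}$
$F{\left(d \right)} = 6 - 12 d \left(-8 - 16 d\right)$ ($F{\left(d \right)} = 6 - 12 d \left(-8 - 8 \left(d + d\right)\right) = 6 - 12 d \left(-8 - 8 \cdot 2 d\right) = 6 - 12 d \left(-8 - 16 d\right)$)
$F{\left(q \right)} - w = \left(6 + 96 \left(-1827\right) + 192 \left(-1827\right)^{2}\right) - \frac{1}{2508103} = \left(6 - 175392 + 192 \cdot 3337929\right) - \frac{1}{2508103} = \left(6 - 175392 + 640882368\right) - \frac{1}{2508103} = 640706982 - \frac{1}{2508103} = \frac{1606959103675145}{2508103}$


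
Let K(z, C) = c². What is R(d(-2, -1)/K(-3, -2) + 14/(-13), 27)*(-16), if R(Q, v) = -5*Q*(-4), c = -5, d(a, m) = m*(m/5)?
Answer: 111168/325 ≈ 342.06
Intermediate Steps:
d(a, m) = m²/5 (d(a, m) = m*(m*(⅕)) = m*(m/5) = m²/5)
K(z, C) = 25 (K(z, C) = (-5)² = 25)
R(Q, v) = 20*Q
R(d(-2, -1)/K(-3, -2) + 14/(-13), 27)*(-16) = (20*(((⅕)*(-1)²)/25 + 14/(-13)))*(-16) = (20*(((⅕)*1)*(1/25) + 14*(-1/13)))*(-16) = (20*((⅕)*(1/25) - 14/13))*(-16) = (20*(1/125 - 14/13))*(-16) = (20*(-1737/1625))*(-16) = -6948/325*(-16) = 111168/325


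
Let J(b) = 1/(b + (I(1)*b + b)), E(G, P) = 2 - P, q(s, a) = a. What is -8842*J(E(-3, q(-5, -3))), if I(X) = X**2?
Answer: -8842/15 ≈ -589.47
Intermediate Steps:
J(b) = 1/(3*b) (J(b) = 1/(b + (1**2*b + b)) = 1/(b + (1*b + b)) = 1/(b + (b + b)) = 1/(b + 2*b) = 1/(3*b))
-8842*J(E(-3, q(-5, -3))) = -8842/(3*(2 - 1*(-3))) = -8842/(3*(2 + 3)) = -8842/(3*5) = -8842*1/15 = -8842/15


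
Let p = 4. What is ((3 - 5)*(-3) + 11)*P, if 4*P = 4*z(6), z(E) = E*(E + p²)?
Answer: 2244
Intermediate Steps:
z(E) = E*(16 + E) (z(E) = E*(E + 4²) = E*(E + 16) = E*(16 + E))
P = 132 (P = (4*(6*(16 + 6)))/4 = (4*(6*22))/4 = (4*132)/4 = (¼)*528 = 132)
((3 - 5)*(-3) + 11)*P = ((3 - 5)*(-3) + 11)*132 = (-2*(-3) + 11)*132 = (6 + 11)*132 = 17*132 = 2244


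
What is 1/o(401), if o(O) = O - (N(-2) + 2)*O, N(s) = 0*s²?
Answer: -1/401 ≈ -0.0024938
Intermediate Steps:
N(s) = 0
o(O) = -O (o(O) = O - (0 + 2)*O = O - 2*O = -O)
1/o(401) = 1/(-1*401) = 1/(-401) = -1/401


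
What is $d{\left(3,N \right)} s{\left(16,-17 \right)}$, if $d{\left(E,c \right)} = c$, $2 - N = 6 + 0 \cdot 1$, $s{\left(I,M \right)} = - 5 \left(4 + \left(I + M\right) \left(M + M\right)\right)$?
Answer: $760$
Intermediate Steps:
$s{\left(I,M \right)} = -20 - 10 M \left(I + M\right)$ ($s{\left(I,M \right)} = - 5 \left(4 + \left(I + M\right) 2 M\right) = - 5 \left(4 + 2 M \left(I + M\right)\right) = -20 - 10 M \left(I + M\right)$)
$N = -4$ ($N = 2 - \left(6 + 0 \cdot 1\right) = 2 - \left(6 + 0\right) = 2 - 6 = -4$)
$d{\left(3,N \right)} s{\left(16,-17 \right)} = - 4 \left(-20 - 10 \left(-17\right)^{2} - 160 \left(-17\right)\right) = - 4 \left(-20 - 2890 + 2720\right) = \left(-4\right) \left(-190\right) = 760$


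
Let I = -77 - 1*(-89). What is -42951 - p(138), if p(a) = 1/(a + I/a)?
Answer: -136412399/3176 ≈ -42951.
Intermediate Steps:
I = 12 (I = -77 + 89 = 12)
p(a) = 1/(a + 12/a)
-42951 - p(138) = -42951 - 138/(12 + 138²) = -42951 - 138/(12 + 19044) = -42951 - 138/19056 = -42951 - 1*23/3176 = -42951 - 23/3176 = -136412399/3176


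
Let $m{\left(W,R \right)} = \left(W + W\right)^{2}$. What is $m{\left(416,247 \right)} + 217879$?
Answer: $910103$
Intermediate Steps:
$m{\left(W,R \right)} = 4 W^{2}$ ($m{\left(W,R \right)} = \left(2 W\right)^{2} = 4 W^{2}$)
$m{\left(416,247 \right)} + 217879 = 4 \cdot 416^{2} + 217879 = 4 \cdot 173056 + 217879 = 692224 + 217879 = 910103$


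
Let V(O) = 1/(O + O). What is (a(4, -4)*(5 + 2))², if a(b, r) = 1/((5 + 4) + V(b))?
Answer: 3136/5329 ≈ 0.58848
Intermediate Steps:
V(O) = 1/(2*O)
a(b, r) = 1/(9 + 1/(2*b)) (a(b, r) = 1/((5 + 4) + 1/(2*b)) = 1/(9 + 1/(2*b)))
(a(4, -4)*(5 + 2))² = ((2*4/(1 + 18*4))*(5 + 2))² = ((2*4/(1 + 72))*7)² = ((2*4/73)*7)² = ((2*4*(1/73))*7)² = ((8/73)*7)² = (56/73)² = 3136/5329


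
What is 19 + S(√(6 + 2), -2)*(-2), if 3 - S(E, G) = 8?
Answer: 29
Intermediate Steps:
S(E, G) = -5 (S(E, G) = 3 - 1*8 = 3 - 8 = -5)
19 + S(√(6 + 2), -2)*(-2) = 19 - 5*(-2) = 19 + 10 = 29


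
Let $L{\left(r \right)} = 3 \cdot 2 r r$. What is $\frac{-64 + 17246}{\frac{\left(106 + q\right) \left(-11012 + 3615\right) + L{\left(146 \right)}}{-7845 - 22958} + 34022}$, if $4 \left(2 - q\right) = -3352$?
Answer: $\frac{264628573}{527424666} \approx 0.50174$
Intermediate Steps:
$q = 840$ ($q = 2 - -838 = 2 + 838 = 840$)
$L{\left(r \right)} = 6 r^{2}$ ($L{\left(r \right)} = 6 r r = 6 r^{2}$)
$\frac{-64 + 17246}{\frac{\left(106 + q\right) \left(-11012 + 3615\right) + L{\left(146 \right)}}{-7845 - 22958} + 34022} = \frac{-64 + 17246}{\frac{\left(106 + 840\right) \left(-11012 + 3615\right) + 6 \cdot 146^{2}}{-7845 - 22958} + 34022} = \frac{17182}{\frac{946 \left(-7397\right) + 6 \cdot 21316}{-30803} + 34022} = \frac{17182}{\left(-6997562 + 127896\right) \left(- \frac{1}{30803}\right) + 34022} = \frac{17182}{\left(-6869666\right) \left(- \frac{1}{30803}\right) + 34022} = \frac{17182}{\frac{6869666}{30803} + 34022} = \frac{17182}{\frac{1054849332}{30803}} = 17182 \cdot \frac{30803}{1054849332} = \frac{264628573}{527424666}$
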